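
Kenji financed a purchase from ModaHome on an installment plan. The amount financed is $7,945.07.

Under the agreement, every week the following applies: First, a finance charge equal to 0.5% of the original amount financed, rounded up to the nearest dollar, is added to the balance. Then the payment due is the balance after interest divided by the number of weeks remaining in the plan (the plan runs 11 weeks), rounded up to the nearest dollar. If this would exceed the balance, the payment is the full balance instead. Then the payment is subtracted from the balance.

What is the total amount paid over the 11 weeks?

# | Opening | Interest | Payment | End bal
1 | $7,945.07 | $40.00 | $726.00 | $7,259.07
2 | $7,259.07 | $40.00 | $730.00 | $6,569.07
3 | $6,569.07 | $40.00 | $735.00 | $5,874.07
4 | $5,874.07 | $40.00 | $740.00 | $5,174.07
5 | $5,174.07 | $40.00 | $745.00 | $4,469.07
6 | $4,469.07 | $40.00 | $752.00 | $3,757.07
7 | $3,757.07 | $40.00 | $760.00 | $3,037.07
8 | $3,037.07 | $40.00 | $770.00 | $2,307.07
9 | $2,307.07 | $40.00 | $783.00 | $1,564.07
10 | $1,564.07 | $40.00 | $803.00 | $801.07
11 | $801.07 | $40.00 | $841.07 | $0.00
Total paid: $8,385.07

$8,385.07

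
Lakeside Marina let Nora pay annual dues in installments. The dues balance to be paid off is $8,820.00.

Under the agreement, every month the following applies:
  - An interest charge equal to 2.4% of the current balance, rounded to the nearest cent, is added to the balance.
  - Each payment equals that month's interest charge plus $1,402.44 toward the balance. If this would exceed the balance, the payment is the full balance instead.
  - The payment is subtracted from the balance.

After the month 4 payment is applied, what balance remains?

Month 1: opening $8,820.00; interest $211.68 → $9,031.68; payment $1,614.12; balance $7,417.56
Month 2: opening $7,417.56; interest $178.02 → $7,595.58; payment $1,580.46; balance $6,015.12
Month 3: opening $6,015.12; interest $144.36 → $6,159.48; payment $1,546.80; balance $4,612.68
Month 4: opening $4,612.68; interest $110.70 → $4,723.38; payment $1,513.14; balance $3,210.24

$3,210.24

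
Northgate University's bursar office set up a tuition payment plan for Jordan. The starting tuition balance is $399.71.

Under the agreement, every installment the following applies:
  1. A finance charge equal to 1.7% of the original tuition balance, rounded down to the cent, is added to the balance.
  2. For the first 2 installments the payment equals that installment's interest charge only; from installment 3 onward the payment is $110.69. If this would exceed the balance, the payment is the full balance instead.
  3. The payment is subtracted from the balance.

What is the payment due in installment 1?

Installment 1: $399.71 +$6.79 interest = $406.50; pay $6.79 → $399.71

$6.79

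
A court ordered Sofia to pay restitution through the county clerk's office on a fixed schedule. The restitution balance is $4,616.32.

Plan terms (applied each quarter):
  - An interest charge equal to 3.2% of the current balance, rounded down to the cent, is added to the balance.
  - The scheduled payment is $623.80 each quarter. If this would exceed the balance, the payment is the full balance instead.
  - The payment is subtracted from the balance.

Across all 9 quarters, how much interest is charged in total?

# | Opening | Interest | Payment | End bal
1 | $4,616.32 | $147.72 | $623.80 | $4,140.24
2 | $4,140.24 | $132.48 | $623.80 | $3,648.92
3 | $3,648.92 | $116.76 | $623.80 | $3,141.88
4 | $3,141.88 | $100.54 | $623.80 | $2,618.62
5 | $2,618.62 | $83.79 | $623.80 | $2,078.61
6 | $2,078.61 | $66.51 | $623.80 | $1,521.32
7 | $1,521.32 | $48.68 | $623.80 | $946.20
8 | $946.20 | $30.27 | $623.80 | $352.67
9 | $352.67 | $11.28 | $363.95 | $0.00
Total interest: $147.72 + $132.48 + $116.76 + $100.54 + $83.79 + $66.51 + $48.68 + $30.27 + $11.28 = $738.03

$738.03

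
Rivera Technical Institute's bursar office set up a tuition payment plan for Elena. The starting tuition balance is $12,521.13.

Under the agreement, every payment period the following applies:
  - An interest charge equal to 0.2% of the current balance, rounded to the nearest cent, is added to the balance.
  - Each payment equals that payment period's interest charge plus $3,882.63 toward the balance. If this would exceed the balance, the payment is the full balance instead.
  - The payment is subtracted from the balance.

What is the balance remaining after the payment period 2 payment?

$4,755.87

Payment period 1: opening $12,521.13; interest $25.04 → $12,546.17; payment $3,907.67; balance $8,638.50
Payment period 2: opening $8,638.50; interest $17.28 → $8,655.78; payment $3,899.91; balance $4,755.87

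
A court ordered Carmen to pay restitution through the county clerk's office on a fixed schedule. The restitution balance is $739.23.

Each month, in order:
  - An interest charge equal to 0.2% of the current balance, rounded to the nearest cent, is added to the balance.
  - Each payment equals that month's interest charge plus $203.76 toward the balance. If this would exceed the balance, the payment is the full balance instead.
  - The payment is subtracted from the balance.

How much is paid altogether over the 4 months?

$742.70

Month 1: opening $739.23; interest $1.48 → $740.71; payment $205.24; balance $535.47
Month 2: opening $535.47; interest $1.07 → $536.54; payment $204.83; balance $331.71
Month 3: opening $331.71; interest $0.66 → $332.37; payment $204.42; balance $127.95
Month 4: opening $127.95; interest $0.26 → $128.21; payment $128.21; balance $0.00
Total paid: $742.70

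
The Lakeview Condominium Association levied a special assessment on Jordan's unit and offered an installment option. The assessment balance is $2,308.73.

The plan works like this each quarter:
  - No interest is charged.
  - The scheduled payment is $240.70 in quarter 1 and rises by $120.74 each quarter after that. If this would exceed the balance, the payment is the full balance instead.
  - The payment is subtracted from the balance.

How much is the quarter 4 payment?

Quarter 1: opening $2,308.73; payment $240.70; balance $2,068.03
Quarter 2: opening $2,068.03; payment $361.44; balance $1,706.59
Quarter 3: opening $1,706.59; payment $482.18; balance $1,224.41
Quarter 4: opening $1,224.41; payment $602.92; balance $621.49

$602.92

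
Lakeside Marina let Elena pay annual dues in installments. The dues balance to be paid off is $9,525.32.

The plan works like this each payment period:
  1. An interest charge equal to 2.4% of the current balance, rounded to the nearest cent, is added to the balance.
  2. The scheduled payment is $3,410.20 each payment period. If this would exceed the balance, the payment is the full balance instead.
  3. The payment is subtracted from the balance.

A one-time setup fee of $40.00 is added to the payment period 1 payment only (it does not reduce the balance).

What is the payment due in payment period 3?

$3,159.84

Payment period 1: $9,525.32 +$228.61 interest = $9,753.93; pay $3,410.20 (+ $40.00 fee) → $6,343.73
Payment period 2: $6,343.73 +$152.25 interest = $6,495.98; pay $3,410.20 → $3,085.78
Payment period 3: $3,085.78 +$74.06 interest = $3,159.84; pay $3,159.84 → $0.00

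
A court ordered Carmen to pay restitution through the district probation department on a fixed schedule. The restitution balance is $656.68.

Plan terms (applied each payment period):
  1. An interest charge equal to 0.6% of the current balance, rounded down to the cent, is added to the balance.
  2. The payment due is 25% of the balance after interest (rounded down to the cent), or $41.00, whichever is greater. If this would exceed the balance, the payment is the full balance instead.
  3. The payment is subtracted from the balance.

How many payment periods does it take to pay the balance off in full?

9

Payment period 1: $656.68 +$3.94 interest = $660.62; pay $165.15 → $495.47
Payment period 2: $495.47 +$2.97 interest = $498.44; pay $124.61 → $373.83
Payment period 3: $373.83 +$2.24 interest = $376.07; pay $94.01 → $282.06
Payment period 4: $282.06 +$1.69 interest = $283.75; pay $70.93 → $212.82
Payment period 5: $212.82 +$1.27 interest = $214.09; pay $53.52 → $160.57
Payment period 6: $160.57 +$0.96 interest = $161.53; pay $41.00 → $120.53
Payment period 7: $120.53 +$0.72 interest = $121.25; pay $41.00 → $80.25
Payment period 8: $80.25 +$0.48 interest = $80.73; pay $41.00 → $39.73
Payment period 9: $39.73 +$0.23 interest = $39.96; pay $39.96 → $0.00
Balance reaches $0.00 in payment period 9.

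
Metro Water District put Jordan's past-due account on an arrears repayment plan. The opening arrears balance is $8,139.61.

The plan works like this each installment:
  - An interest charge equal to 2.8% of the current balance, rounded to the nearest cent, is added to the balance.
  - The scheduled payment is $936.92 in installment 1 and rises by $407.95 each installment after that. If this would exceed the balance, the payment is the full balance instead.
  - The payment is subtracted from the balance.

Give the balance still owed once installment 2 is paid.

Installment 1: $8,139.61 +$227.91 interest = $8,367.52; pay $936.92 → $7,430.60
Installment 2: $7,430.60 +$208.06 interest = $7,638.66; pay $1,344.87 → $6,293.79

$6,293.79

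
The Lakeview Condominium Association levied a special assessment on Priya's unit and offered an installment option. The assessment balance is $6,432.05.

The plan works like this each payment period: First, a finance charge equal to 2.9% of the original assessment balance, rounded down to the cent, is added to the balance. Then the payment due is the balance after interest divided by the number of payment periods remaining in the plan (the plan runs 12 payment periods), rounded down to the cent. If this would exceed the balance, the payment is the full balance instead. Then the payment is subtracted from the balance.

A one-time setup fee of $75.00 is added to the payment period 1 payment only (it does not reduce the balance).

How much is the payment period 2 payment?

$568.50

# | Opening | Interest | Payment | Fee | End bal
1 | $6,432.05 | $186.52 | $551.54 | $75.00 | $6,067.03
2 | $6,067.03 | $186.52 | $568.50 | — | $5,685.05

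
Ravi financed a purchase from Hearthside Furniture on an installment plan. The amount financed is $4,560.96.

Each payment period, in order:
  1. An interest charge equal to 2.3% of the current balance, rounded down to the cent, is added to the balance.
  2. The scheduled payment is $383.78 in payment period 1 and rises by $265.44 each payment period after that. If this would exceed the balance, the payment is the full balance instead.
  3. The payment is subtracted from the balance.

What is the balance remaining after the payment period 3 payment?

$2,902.50

Payment period 1: $4,560.96 +$104.90 interest = $4,665.86; pay $383.78 → $4,282.08
Payment period 2: $4,282.08 +$98.48 interest = $4,380.56; pay $649.22 → $3,731.34
Payment period 3: $3,731.34 +$85.82 interest = $3,817.16; pay $914.66 → $2,902.50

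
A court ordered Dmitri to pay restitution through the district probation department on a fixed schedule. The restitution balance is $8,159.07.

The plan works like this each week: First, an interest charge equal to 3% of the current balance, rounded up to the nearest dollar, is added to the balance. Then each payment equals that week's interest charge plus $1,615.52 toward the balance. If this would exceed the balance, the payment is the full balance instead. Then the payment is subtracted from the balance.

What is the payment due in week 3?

Week 1: opening $8,159.07; interest $245.00 → $8,404.07; payment $1,860.52; balance $6,543.55
Week 2: opening $6,543.55; interest $197.00 → $6,740.55; payment $1,812.52; balance $4,928.03
Week 3: opening $4,928.03; interest $148.00 → $5,076.03; payment $1,763.52; balance $3,312.51

$1,763.52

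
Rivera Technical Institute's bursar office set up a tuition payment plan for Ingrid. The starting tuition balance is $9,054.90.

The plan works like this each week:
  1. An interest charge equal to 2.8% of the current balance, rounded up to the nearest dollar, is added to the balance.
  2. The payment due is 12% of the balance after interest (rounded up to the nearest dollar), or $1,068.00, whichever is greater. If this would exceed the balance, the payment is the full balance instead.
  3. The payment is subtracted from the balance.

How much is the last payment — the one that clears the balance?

$812.90

# | Opening | Interest | Payment | End bal
1 | $9,054.90 | $254.00 | $1,118.00 | $8,190.90
2 | $8,190.90 | $230.00 | $1,068.00 | $7,352.90
3 | $7,352.90 | $206.00 | $1,068.00 | $6,490.90
4 | $6,490.90 | $182.00 | $1,068.00 | $5,604.90
5 | $5,604.90 | $157.00 | $1,068.00 | $4,693.90
6 | $4,693.90 | $132.00 | $1,068.00 | $3,757.90
7 | $3,757.90 | $106.00 | $1,068.00 | $2,795.90
8 | $2,795.90 | $79.00 | $1,068.00 | $1,806.90
9 | $1,806.90 | $51.00 | $1,068.00 | $789.90
10 | $789.90 | $23.00 | $812.90 | $0.00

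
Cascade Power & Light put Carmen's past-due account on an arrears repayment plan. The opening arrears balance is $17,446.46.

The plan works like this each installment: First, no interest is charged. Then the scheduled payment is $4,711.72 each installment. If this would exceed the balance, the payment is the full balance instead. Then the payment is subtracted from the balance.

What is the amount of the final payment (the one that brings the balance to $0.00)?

# | Opening | Payment | End bal
1 | $17,446.46 | $4,711.72 | $12,734.74
2 | $12,734.74 | $4,711.72 | $8,023.02
3 | $8,023.02 | $4,711.72 | $3,311.30
4 | $3,311.30 | $3,311.30 | $0.00

$3,311.30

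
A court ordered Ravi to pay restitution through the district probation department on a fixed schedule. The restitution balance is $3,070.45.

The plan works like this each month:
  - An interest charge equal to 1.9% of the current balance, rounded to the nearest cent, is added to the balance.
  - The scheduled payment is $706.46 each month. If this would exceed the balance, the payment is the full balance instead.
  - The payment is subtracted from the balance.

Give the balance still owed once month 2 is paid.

$1,761.89

# | Opening | Interest | Payment | End bal
1 | $3,070.45 | $58.34 | $706.46 | $2,422.33
2 | $2,422.33 | $46.02 | $706.46 | $1,761.89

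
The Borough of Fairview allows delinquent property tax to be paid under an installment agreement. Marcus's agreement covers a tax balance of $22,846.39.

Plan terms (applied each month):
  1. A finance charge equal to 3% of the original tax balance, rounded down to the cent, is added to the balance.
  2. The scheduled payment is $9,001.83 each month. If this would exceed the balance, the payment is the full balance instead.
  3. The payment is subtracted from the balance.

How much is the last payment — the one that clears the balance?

# | Opening | Interest | Payment | End bal
1 | $22,846.39 | $685.39 | $9,001.83 | $14,529.95
2 | $14,529.95 | $685.39 | $9,001.83 | $6,213.51
3 | $6,213.51 | $685.39 | $6,898.90 | $0.00

$6,898.90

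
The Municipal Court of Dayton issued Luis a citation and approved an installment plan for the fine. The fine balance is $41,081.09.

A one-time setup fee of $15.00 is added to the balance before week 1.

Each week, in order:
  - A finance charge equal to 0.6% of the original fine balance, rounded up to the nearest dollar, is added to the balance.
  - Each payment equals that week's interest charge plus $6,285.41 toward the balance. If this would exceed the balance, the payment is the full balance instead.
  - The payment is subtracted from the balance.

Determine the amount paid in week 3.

Week 1: opening $41,096.09; interest $247.00 → $41,343.09; payment $6,532.41; balance $34,810.68
Week 2: opening $34,810.68; interest $247.00 → $35,057.68; payment $6,532.41; balance $28,525.27
Week 3: opening $28,525.27; interest $247.00 → $28,772.27; payment $6,532.41; balance $22,239.86

$6,532.41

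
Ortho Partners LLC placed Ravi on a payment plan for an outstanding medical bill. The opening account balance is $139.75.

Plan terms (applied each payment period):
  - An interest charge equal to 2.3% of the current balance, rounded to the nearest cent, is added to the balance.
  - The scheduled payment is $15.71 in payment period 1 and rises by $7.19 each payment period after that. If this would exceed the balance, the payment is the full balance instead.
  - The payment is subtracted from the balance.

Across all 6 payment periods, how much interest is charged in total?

Payment period 1: opening $139.75; interest $3.21 → $142.96; payment $15.71; balance $127.25
Payment period 2: opening $127.25; interest $2.93 → $130.18; payment $22.90; balance $107.28
Payment period 3: opening $107.28; interest $2.47 → $109.75; payment $30.09; balance $79.66
Payment period 4: opening $79.66; interest $1.83 → $81.49; payment $37.28; balance $44.21
Payment period 5: opening $44.21; interest $1.02 → $45.23; payment $44.47; balance $0.76
Payment period 6: opening $0.76; interest $0.02 → $0.78; payment $0.78; balance $0.00
Total interest: $3.21 + $2.93 + $2.47 + $1.83 + $1.02 + $0.02 = $11.48

$11.48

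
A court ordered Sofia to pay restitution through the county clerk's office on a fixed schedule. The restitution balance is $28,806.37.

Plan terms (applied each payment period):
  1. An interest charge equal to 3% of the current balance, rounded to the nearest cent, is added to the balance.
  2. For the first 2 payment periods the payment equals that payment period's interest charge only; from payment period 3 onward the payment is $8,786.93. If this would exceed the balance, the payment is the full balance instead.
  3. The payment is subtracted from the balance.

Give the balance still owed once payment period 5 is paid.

$4,317.98

Payment period 1: opening $28,806.37; interest $864.19 → $29,670.56; payment $864.19; balance $28,806.37
Payment period 2: opening $28,806.37; interest $864.19 → $29,670.56; payment $864.19; balance $28,806.37
Payment period 3: opening $28,806.37; interest $864.19 → $29,670.56; payment $8,786.93; balance $20,883.63
Payment period 4: opening $20,883.63; interest $626.51 → $21,510.14; payment $8,786.93; balance $12,723.21
Payment period 5: opening $12,723.21; interest $381.70 → $13,104.91; payment $8,786.93; balance $4,317.98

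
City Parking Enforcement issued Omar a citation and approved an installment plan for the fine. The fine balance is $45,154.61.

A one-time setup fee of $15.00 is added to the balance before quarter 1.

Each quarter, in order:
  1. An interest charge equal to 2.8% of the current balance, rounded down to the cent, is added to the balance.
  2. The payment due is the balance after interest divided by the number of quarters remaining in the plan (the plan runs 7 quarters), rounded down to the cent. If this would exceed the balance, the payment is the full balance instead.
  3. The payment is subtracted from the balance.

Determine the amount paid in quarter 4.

$7,206.44

Quarter 1: opening $45,169.61; interest $1,264.74 → $46,434.35; payment $6,633.47; balance $39,800.88
Quarter 2: opening $39,800.88; interest $1,114.42 → $40,915.30; payment $6,819.21; balance $34,096.09
Quarter 3: opening $34,096.09; interest $954.69 → $35,050.78; payment $7,010.15; balance $28,040.63
Quarter 4: opening $28,040.63; interest $785.13 → $28,825.76; payment $7,206.44; balance $21,619.32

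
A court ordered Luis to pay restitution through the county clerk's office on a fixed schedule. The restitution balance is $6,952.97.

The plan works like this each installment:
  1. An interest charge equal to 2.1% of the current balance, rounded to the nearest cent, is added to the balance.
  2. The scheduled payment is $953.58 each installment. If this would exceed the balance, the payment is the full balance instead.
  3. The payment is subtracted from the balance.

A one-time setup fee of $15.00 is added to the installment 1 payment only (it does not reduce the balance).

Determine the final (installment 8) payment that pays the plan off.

$950.67

Installment 1: $6,952.97 +$146.01 interest = $7,098.98; pay $953.58 (+ $15.00 fee) → $6,145.40
Installment 2: $6,145.40 +$129.05 interest = $6,274.45; pay $953.58 → $5,320.87
Installment 3: $5,320.87 +$111.74 interest = $5,432.61; pay $953.58 → $4,479.03
Installment 4: $4,479.03 +$94.06 interest = $4,573.09; pay $953.58 → $3,619.51
Installment 5: $3,619.51 +$76.01 interest = $3,695.52; pay $953.58 → $2,741.94
Installment 6: $2,741.94 +$57.58 interest = $2,799.52; pay $953.58 → $1,845.94
Installment 7: $1,845.94 +$38.76 interest = $1,884.70; pay $953.58 → $931.12
Installment 8: $931.12 +$19.55 interest = $950.67; pay $950.67 → $0.00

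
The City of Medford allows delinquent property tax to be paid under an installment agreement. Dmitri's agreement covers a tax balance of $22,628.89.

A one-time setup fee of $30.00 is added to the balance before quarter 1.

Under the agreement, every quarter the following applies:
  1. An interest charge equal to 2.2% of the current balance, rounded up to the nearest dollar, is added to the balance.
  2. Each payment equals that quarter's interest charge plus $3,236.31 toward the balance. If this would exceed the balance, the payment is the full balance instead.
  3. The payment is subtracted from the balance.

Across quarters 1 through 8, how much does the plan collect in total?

$24,657.89

# | Opening | Interest | Payment | End bal
1 | $22,658.89 | $499.00 | $3,735.31 | $19,422.58
2 | $19,422.58 | $428.00 | $3,664.31 | $16,186.27
3 | $16,186.27 | $357.00 | $3,593.31 | $12,949.96
4 | $12,949.96 | $285.00 | $3,521.31 | $9,713.65
5 | $9,713.65 | $214.00 | $3,450.31 | $6,477.34
6 | $6,477.34 | $143.00 | $3,379.31 | $3,241.03
7 | $3,241.03 | $72.00 | $3,308.31 | $4.72
8 | $4.72 | $1.00 | $5.72 | $0.00
Total paid: $24,657.89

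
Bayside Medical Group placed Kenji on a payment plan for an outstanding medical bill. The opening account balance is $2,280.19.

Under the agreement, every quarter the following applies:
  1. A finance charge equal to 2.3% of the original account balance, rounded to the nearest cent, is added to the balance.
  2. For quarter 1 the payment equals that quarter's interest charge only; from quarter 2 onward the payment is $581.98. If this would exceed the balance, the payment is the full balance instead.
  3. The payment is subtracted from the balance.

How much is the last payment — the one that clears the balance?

Quarter 1: $2,280.19 +$52.44 interest = $2,332.63; pay $52.44 → $2,280.19
Quarter 2: $2,280.19 +$52.44 interest = $2,332.63; pay $581.98 → $1,750.65
Quarter 3: $1,750.65 +$52.44 interest = $1,803.09; pay $581.98 → $1,221.11
Quarter 4: $1,221.11 +$52.44 interest = $1,273.55; pay $581.98 → $691.57
Quarter 5: $691.57 +$52.44 interest = $744.01; pay $581.98 → $162.03
Quarter 6: $162.03 +$52.44 interest = $214.47; pay $214.47 → $0.00

$214.47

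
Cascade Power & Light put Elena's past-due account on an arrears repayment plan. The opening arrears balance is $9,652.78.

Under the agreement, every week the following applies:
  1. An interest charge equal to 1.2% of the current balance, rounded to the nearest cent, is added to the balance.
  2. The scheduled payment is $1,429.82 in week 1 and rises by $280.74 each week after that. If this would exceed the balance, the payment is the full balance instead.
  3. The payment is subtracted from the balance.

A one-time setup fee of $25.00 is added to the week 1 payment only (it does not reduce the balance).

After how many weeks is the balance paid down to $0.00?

6

# | Opening | Interest | Payment | Fee | End bal
1 | $9,652.78 | $115.83 | $1,429.82 | $25.00 | $8,338.79
2 | $8,338.79 | $100.07 | $1,710.56 | — | $6,728.30
3 | $6,728.30 | $80.74 | $1,991.30 | — | $4,817.74
4 | $4,817.74 | $57.81 | $2,272.04 | — | $2,603.51
5 | $2,603.51 | $31.24 | $2,552.78 | — | $81.97
6 | $81.97 | $0.98 | $82.95 | — | $0.00
Balance reaches $0.00 in week 6.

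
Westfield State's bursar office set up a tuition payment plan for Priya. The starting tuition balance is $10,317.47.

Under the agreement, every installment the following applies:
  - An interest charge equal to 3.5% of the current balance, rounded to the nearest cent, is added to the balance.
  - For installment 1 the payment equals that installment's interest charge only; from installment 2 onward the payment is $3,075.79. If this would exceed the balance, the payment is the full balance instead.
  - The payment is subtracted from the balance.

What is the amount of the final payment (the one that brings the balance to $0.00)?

$1,951.05

Installment 1: opening $10,317.47; interest $361.11 → $10,678.58; payment $361.11; balance $10,317.47
Installment 2: opening $10,317.47; interest $361.11 → $10,678.58; payment $3,075.79; balance $7,602.79
Installment 3: opening $7,602.79; interest $266.10 → $7,868.89; payment $3,075.79; balance $4,793.10
Installment 4: opening $4,793.10; interest $167.76 → $4,960.86; payment $3,075.79; balance $1,885.07
Installment 5: opening $1,885.07; interest $65.98 → $1,951.05; payment $1,951.05; balance $0.00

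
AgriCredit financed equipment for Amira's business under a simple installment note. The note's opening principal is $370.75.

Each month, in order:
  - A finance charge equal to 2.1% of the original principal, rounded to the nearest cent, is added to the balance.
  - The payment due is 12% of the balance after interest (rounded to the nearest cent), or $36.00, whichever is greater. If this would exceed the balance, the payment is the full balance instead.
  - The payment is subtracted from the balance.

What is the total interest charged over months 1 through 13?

Month 1: opening $370.75; interest $7.79 → $378.54; payment $45.42; balance $333.12
Month 2: opening $333.12; interest $7.79 → $340.91; payment $40.91; balance $300.00
Month 3: opening $300.00; interest $7.79 → $307.79; payment $36.93; balance $270.86
Month 4: opening $270.86; interest $7.79 → $278.65; payment $36.00; balance $242.65
Month 5: opening $242.65; interest $7.79 → $250.44; payment $36.00; balance $214.44
Month 6: opening $214.44; interest $7.79 → $222.23; payment $36.00; balance $186.23
Month 7: opening $186.23; interest $7.79 → $194.02; payment $36.00; balance $158.02
Month 8: opening $158.02; interest $7.79 → $165.81; payment $36.00; balance $129.81
Month 9: opening $129.81; interest $7.79 → $137.60; payment $36.00; balance $101.60
Month 10: opening $101.60; interest $7.79 → $109.39; payment $36.00; balance $73.39
Month 11: opening $73.39; interest $7.79 → $81.18; payment $36.00; balance $45.18
Month 12: opening $45.18; interest $7.79 → $52.97; payment $36.00; balance $16.97
Month 13: opening $16.97; interest $7.79 → $24.76; payment $24.76; balance $0.00
Total interest: $7.79 + $7.79 + $7.79 + $7.79 + $7.79 + $7.79 + $7.79 + $7.79 + $7.79 + $7.79 + $7.79 + $7.79 + $7.79 = $101.27

$101.27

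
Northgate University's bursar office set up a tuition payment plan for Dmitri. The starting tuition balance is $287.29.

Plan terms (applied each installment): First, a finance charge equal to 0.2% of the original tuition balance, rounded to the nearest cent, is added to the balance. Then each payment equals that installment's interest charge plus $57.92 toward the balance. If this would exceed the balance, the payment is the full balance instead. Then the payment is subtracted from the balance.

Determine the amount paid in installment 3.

$58.49

# | Opening | Interest | Payment | End bal
1 | $287.29 | $0.57 | $58.49 | $229.37
2 | $229.37 | $0.57 | $58.49 | $171.45
3 | $171.45 | $0.57 | $58.49 | $113.53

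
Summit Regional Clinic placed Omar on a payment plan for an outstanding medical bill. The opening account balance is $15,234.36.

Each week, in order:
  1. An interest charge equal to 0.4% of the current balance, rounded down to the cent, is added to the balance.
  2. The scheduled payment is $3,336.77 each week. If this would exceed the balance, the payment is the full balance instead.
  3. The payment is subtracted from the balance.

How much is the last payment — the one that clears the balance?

$2,060.37

# | Opening | Interest | Payment | End bal
1 | $15,234.36 | $60.93 | $3,336.77 | $11,958.52
2 | $11,958.52 | $47.83 | $3,336.77 | $8,669.58
3 | $8,669.58 | $34.67 | $3,336.77 | $5,367.48
4 | $5,367.48 | $21.46 | $3,336.77 | $2,052.17
5 | $2,052.17 | $8.20 | $2,060.37 | $0.00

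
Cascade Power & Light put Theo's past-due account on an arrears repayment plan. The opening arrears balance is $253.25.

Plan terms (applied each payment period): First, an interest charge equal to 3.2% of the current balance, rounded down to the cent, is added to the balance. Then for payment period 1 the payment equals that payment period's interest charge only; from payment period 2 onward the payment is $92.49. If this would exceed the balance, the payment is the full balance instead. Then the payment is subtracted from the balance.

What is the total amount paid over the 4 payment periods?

$277.46

Payment period 1: $253.25 +$8.10 interest = $261.35; pay $8.10 → $253.25
Payment period 2: $253.25 +$8.10 interest = $261.35; pay $92.49 → $168.86
Payment period 3: $168.86 +$5.40 interest = $174.26; pay $92.49 → $81.77
Payment period 4: $81.77 +$2.61 interest = $84.38; pay $84.38 → $0.00
Total paid: $277.46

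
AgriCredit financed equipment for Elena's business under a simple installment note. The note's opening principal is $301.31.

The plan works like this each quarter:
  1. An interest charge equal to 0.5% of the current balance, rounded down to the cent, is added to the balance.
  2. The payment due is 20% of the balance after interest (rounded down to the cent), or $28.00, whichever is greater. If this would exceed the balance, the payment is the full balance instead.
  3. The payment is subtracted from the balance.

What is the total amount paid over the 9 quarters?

$307.51

Quarter 1: $301.31 +$1.50 interest = $302.81; pay $60.56 → $242.25
Quarter 2: $242.25 +$1.21 interest = $243.46; pay $48.69 → $194.77
Quarter 3: $194.77 +$0.97 interest = $195.74; pay $39.14 → $156.60
Quarter 4: $156.60 +$0.78 interest = $157.38; pay $31.47 → $125.91
Quarter 5: $125.91 +$0.62 interest = $126.53; pay $28.00 → $98.53
Quarter 6: $98.53 +$0.49 interest = $99.02; pay $28.00 → $71.02
Quarter 7: $71.02 +$0.35 interest = $71.37; pay $28.00 → $43.37
Quarter 8: $43.37 +$0.21 interest = $43.58; pay $28.00 → $15.58
Quarter 9: $15.58 +$0.07 interest = $15.65; pay $15.65 → $0.00
Total paid: $307.51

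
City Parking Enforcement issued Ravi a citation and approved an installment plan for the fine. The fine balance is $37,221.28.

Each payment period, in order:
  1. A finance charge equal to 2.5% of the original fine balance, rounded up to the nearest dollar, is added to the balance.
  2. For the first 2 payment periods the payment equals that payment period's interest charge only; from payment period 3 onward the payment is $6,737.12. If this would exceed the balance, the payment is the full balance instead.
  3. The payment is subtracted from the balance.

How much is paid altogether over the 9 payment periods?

Payment period 1: opening $37,221.28; interest $931.00 → $38,152.28; payment $931.00; balance $37,221.28
Payment period 2: opening $37,221.28; interest $931.00 → $38,152.28; payment $931.00; balance $37,221.28
Payment period 3: opening $37,221.28; interest $931.00 → $38,152.28; payment $6,737.12; balance $31,415.16
Payment period 4: opening $31,415.16; interest $931.00 → $32,346.16; payment $6,737.12; balance $25,609.04
Payment period 5: opening $25,609.04; interest $931.00 → $26,540.04; payment $6,737.12; balance $19,802.92
Payment period 6: opening $19,802.92; interest $931.00 → $20,733.92; payment $6,737.12; balance $13,996.80
Payment period 7: opening $13,996.80; interest $931.00 → $14,927.80; payment $6,737.12; balance $8,190.68
Payment period 8: opening $8,190.68; interest $931.00 → $9,121.68; payment $6,737.12; balance $2,384.56
Payment period 9: opening $2,384.56; interest $931.00 → $3,315.56; payment $3,315.56; balance $0.00
Total paid: $45,600.28

$45,600.28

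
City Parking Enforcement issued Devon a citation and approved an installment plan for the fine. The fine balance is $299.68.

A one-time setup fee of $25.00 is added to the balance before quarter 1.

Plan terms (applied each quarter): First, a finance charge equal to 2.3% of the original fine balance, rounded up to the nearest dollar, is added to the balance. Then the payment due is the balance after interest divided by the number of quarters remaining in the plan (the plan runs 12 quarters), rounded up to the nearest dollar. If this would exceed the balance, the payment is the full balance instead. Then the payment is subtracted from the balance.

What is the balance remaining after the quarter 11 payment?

Quarter 1: opening $324.68; interest $7.00 → $331.68; payment $28.00; balance $303.68
Quarter 2: opening $303.68; interest $7.00 → $310.68; payment $29.00; balance $281.68
Quarter 3: opening $281.68; interest $7.00 → $288.68; payment $29.00; balance $259.68
Quarter 4: opening $259.68; interest $7.00 → $266.68; payment $30.00; balance $236.68
Quarter 5: opening $236.68; interest $7.00 → $243.68; payment $31.00; balance $212.68
Quarter 6: opening $212.68; interest $7.00 → $219.68; payment $32.00; balance $187.68
Quarter 7: opening $187.68; interest $7.00 → $194.68; payment $33.00; balance $161.68
Quarter 8: opening $161.68; interest $7.00 → $168.68; payment $34.00; balance $134.68
Quarter 9: opening $134.68; interest $7.00 → $141.68; payment $36.00; balance $105.68
Quarter 10: opening $105.68; interest $7.00 → $112.68; payment $38.00; balance $74.68
Quarter 11: opening $74.68; interest $7.00 → $81.68; payment $41.00; balance $40.68

$40.68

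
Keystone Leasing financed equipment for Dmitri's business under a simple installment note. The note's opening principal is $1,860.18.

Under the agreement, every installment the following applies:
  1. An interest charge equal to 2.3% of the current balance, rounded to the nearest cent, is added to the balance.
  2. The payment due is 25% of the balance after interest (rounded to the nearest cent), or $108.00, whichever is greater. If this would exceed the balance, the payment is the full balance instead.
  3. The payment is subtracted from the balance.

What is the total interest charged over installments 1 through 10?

$167.33

Installment 1: $1,860.18 +$42.78 interest = $1,902.96; pay $475.74 → $1,427.22
Installment 2: $1,427.22 +$32.83 interest = $1,460.05; pay $365.01 → $1,095.04
Installment 3: $1,095.04 +$25.19 interest = $1,120.23; pay $280.06 → $840.17
Installment 4: $840.17 +$19.32 interest = $859.49; pay $214.87 → $644.62
Installment 5: $644.62 +$14.83 interest = $659.45; pay $164.86 → $494.59
Installment 6: $494.59 +$11.38 interest = $505.97; pay $126.49 → $379.48
Installment 7: $379.48 +$8.73 interest = $388.21; pay $108.00 → $280.21
Installment 8: $280.21 +$6.44 interest = $286.65; pay $108.00 → $178.65
Installment 9: $178.65 +$4.11 interest = $182.76; pay $108.00 → $74.76
Installment 10: $74.76 +$1.72 interest = $76.48; pay $76.48 → $0.00
Total interest: $42.78 + $32.83 + $25.19 + $19.32 + $14.83 + $11.38 + $8.73 + $6.44 + $4.11 + $1.72 = $167.33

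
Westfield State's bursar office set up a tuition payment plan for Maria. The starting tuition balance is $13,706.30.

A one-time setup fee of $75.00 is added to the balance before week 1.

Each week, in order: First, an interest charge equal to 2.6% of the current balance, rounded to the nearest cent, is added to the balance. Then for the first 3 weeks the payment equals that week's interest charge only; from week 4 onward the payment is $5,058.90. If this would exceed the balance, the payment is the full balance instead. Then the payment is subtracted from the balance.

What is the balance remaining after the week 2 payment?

Week 1: $13,781.30 +$358.31 interest = $14,139.61; pay $358.31 → $13,781.30
Week 2: $13,781.30 +$358.31 interest = $14,139.61; pay $358.31 → $13,781.30

$13,781.30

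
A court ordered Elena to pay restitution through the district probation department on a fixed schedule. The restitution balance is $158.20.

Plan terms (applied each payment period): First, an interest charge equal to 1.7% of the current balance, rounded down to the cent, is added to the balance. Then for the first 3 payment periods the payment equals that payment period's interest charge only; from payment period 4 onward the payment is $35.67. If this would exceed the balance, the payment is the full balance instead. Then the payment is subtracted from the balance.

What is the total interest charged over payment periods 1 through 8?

$15.74

Payment period 1: $158.20 +$2.68 interest = $160.88; pay $2.68 → $158.20
Payment period 2: $158.20 +$2.68 interest = $160.88; pay $2.68 → $158.20
Payment period 3: $158.20 +$2.68 interest = $160.88; pay $2.68 → $158.20
Payment period 4: $158.20 +$2.68 interest = $160.88; pay $35.67 → $125.21
Payment period 5: $125.21 +$2.12 interest = $127.33; pay $35.67 → $91.66
Payment period 6: $91.66 +$1.55 interest = $93.21; pay $35.67 → $57.54
Payment period 7: $57.54 +$0.97 interest = $58.51; pay $35.67 → $22.84
Payment period 8: $22.84 +$0.38 interest = $23.22; pay $23.22 → $0.00
Total interest: $2.68 + $2.68 + $2.68 + $2.68 + $2.12 + $1.55 + $0.97 + $0.38 = $15.74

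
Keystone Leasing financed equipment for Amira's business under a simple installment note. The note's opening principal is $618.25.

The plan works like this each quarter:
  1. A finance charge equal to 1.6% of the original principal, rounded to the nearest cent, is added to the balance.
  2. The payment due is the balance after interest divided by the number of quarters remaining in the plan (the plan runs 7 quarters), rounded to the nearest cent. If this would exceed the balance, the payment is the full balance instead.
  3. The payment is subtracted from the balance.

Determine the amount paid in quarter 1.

$89.73

# | Opening | Interest | Payment | End bal
1 | $618.25 | $9.89 | $89.73 | $538.41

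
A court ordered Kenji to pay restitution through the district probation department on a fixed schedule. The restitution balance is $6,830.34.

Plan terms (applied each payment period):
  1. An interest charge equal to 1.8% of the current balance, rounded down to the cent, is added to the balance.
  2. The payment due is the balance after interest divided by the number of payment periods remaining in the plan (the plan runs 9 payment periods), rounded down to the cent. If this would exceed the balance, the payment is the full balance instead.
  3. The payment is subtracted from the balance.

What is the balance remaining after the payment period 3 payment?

# | Opening | Interest | Payment | End bal
1 | $6,830.34 | $122.94 | $772.58 | $6,180.70
2 | $6,180.70 | $111.25 | $786.49 | $5,505.46
3 | $5,505.46 | $99.09 | $800.65 | $4,803.90

$4,803.90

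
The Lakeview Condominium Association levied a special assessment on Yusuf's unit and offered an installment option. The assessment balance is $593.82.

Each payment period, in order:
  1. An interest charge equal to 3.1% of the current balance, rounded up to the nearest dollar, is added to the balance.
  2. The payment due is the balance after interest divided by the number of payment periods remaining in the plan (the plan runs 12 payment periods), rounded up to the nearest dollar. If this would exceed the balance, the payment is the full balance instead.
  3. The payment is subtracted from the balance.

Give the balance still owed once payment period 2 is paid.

$525.82

Payment period 1: $593.82 +$19.00 interest = $612.82; pay $52.00 → $560.82
Payment period 2: $560.82 +$18.00 interest = $578.82; pay $53.00 → $525.82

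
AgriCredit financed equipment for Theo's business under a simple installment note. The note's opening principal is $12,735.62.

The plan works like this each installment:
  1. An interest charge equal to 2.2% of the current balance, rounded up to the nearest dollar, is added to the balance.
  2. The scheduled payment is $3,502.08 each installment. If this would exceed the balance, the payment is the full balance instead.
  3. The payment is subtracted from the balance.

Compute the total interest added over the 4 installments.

$691.00

Installment 1: $12,735.62 +$281.00 interest = $13,016.62; pay $3,502.08 → $9,514.54
Installment 2: $9,514.54 +$210.00 interest = $9,724.54; pay $3,502.08 → $6,222.46
Installment 3: $6,222.46 +$137.00 interest = $6,359.46; pay $3,502.08 → $2,857.38
Installment 4: $2,857.38 +$63.00 interest = $2,920.38; pay $2,920.38 → $0.00
Total interest: $281.00 + $210.00 + $137.00 + $63.00 = $691.00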